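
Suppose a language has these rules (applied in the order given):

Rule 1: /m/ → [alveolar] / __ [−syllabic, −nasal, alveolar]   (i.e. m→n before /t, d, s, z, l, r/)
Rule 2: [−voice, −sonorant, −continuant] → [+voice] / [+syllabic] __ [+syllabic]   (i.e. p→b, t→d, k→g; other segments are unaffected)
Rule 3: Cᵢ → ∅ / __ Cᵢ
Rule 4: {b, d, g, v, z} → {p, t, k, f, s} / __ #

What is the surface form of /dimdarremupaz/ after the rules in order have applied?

dindaremubas

Rule 1 (nasal place assimilation): /m/ precedes the alveolar consonant /d/, so it assimilates in place to [n]. /dimdarremupaz/ → dindarremupaz.
Rule 2 (intervocalic voicing): /p/ is a voiceless stop between vowels /u/ and /a/, so it voices to [b]. /dindarremupaz/ → dindarremubaz.
Rule 3 (degemination): /rr/ is a geminate; the first /r/ deletes. /dindarremubaz/ → dindaremubaz.
Rule 4 (final devoicing): /z/ is a voiced obstruent in word-final position, so it devoices to [s]. /dindaremubaz/ → dindaremubas.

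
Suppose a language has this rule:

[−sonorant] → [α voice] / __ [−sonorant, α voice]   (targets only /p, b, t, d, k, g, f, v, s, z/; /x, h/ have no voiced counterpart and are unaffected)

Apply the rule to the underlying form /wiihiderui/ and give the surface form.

No segment of /wiihiderui/ meets the structural description of the rule, so the form surfaces unchanged.

wiihiderui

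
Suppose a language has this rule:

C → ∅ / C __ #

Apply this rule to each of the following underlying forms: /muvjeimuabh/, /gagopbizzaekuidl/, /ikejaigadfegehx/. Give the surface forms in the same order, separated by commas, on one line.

muvjeimuab, gagopbizzaekuid, ikejaigadfegeh

/muvjeimuabh/: /h/ is the second consonant of a word-final cluster /bh/, so it deletes. → [muvjeimuab].
/gagopbizzaekuidl/: /l/ is the second consonant of a word-final cluster /dl/, so it deletes. → [gagopbizzaekuid].
/ikejaigadfegehx/: /x/ is the second consonant of a word-final cluster /hx/, so it deletes. → [ikejaigadfegeh].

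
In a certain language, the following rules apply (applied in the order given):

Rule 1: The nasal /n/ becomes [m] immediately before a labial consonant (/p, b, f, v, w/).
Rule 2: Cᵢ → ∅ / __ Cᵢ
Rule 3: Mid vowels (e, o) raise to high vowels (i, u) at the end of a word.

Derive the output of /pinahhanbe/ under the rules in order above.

Rule 1 (nasal place assimilation): /n/ precedes the labial consonant /b/, so it assimilates in place to [m]. /pinahhanbe/ → pinahhambe.
Rule 2 (degemination): /hh/ is a geminate; the first /h/ deletes. /pinahhambe/ → pinahambe.
Rule 3 (final vowel raising): /e/ is a mid vowel in word-final position, so it raises to [i]. /pinahambe/ → pinahambi.

pinahambi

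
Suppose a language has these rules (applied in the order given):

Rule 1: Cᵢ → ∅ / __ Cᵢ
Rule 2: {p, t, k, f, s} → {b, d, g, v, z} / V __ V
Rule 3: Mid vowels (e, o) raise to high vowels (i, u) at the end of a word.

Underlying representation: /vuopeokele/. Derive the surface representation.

Rule 1 (degemination): no segment meets the environment; /vuopeokele/ is unchanged.
Rule 2 (intervocalic voicing): /p/ is a voiceless obstruent between vowels /o/ and /e/, so it voices to [b]. /k/ is a voiceless obstruent between vowels /o/ and /e/, so it voices to [g]. /vuopeokele/ → vuobeogele.
Rule 3 (final vowel raising): /e/ is a mid vowel in word-final position, so it raises to [i]. /vuobeogele/ → vuobeogeli.

vuobeogeli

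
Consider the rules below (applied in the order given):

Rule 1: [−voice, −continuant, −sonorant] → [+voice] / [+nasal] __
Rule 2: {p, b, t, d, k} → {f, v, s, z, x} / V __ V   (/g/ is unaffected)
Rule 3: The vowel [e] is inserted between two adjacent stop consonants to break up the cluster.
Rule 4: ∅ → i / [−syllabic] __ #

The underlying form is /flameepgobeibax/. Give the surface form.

flameepegoveivaxi

Rule 1 (post-nasal voicing): no segment meets the environment; /flameepgobeibax/ is unchanged.
Rule 2 (intervocalic spirantization): /b/ is a stop between vowels /o/ and /e/, so it spirantizes to the fricative [v]. /b/ is a stop between vowels /i/ and /a/, so it spirantizes to the fricative [v]. /flameepgobeibax/ → flameepgoveivax.
Rule 3 (stop-cluster e-epenthesis): /p/ and /g/ form a stop–stop cluster, so [e] is inserted between them. /flameepgoveivax/ → flameepegoveivax.
Rule 4 (final i-epenthesis): the form ends in the consonant /x/, so [i] is inserted word-finally. /flameepegoveivax/ → flameepegoveivaxi.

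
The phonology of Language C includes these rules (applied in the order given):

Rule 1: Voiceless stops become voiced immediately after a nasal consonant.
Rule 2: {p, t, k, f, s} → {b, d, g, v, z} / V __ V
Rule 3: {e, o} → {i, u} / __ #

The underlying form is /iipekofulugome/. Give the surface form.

iibegovulugomi

Rule 1 (post-nasal voicing): no segment meets the environment; /iipekofulugome/ is unchanged.
Rule 2 (intervocalic voicing): /p/ is a voiceless obstruent between vowels /i/ and /e/, so it voices to [b]. /k/ is a voiceless obstruent between vowels /e/ and /o/, so it voices to [g]. /f/ is a voiceless obstruent between vowels /o/ and /u/, so it voices to [v]. /iipekofulugome/ → iibegovulugome.
Rule 3 (final vowel raising): /e/ is a mid vowel in word-final position, so it raises to [i]. /iibegovulugome/ → iibegovulugomi.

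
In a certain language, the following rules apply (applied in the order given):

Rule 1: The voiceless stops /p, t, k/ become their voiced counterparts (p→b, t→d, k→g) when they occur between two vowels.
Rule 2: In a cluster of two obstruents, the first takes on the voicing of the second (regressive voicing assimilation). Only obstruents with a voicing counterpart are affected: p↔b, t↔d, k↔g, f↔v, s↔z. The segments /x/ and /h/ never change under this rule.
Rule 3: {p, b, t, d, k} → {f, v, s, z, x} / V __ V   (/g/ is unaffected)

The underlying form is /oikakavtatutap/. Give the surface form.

oigagaftazuzap

Rule 1 (intervocalic voicing): /k/ is a voiceless stop between vowels /i/ and /a/, so it voices to [g]. /k/ is a voiceless stop between vowels /a/ and /a/, so it voices to [g]. /t/ is a voiceless stop between vowels /a/ and /u/, so it voices to [d]. /t/ is a voiceless stop between vowels /u/ and /a/, so it voices to [d]. /oikakavtatutap/ → oigagavtadudap.
Rule 2 (regressive voicing assimilation): /v/ precedes the voiceless obstruent /t/, so it devoices to [f] by assimilation. /oigagavtadudap/ → oigagaftadudap.
Rule 3 (intervocalic spirantization): /d/ is a stop between vowels /a/ and /u/, so it spirantizes to the fricative [z]. /d/ is a stop between vowels /u/ and /a/, so it spirantizes to the fricative [z]. /oigagaftadudap/ → oigagaftazuzap.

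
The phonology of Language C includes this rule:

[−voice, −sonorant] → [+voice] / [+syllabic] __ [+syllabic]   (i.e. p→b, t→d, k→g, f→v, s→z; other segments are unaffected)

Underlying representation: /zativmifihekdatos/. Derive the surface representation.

/t/ is a voiceless obstruent between vowels /a/ and /i/, so it voices to [d].
/f/ is a voiceless obstruent between vowels /i/ and /i/, so it voices to [v].
/t/ is a voiceless obstruent between vowels /a/ and /o/, so it voices to [d].
The other instances of /k/, /s/ do not occur in the required environment and remain unchanged.
Surface form: [zadivmivihekdados].

zadivmivihekdados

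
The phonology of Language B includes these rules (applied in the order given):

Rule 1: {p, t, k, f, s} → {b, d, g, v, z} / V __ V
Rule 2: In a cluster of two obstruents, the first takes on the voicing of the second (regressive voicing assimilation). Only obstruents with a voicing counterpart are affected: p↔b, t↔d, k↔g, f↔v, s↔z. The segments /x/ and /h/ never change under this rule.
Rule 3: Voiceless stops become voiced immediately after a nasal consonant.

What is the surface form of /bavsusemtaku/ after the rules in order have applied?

Rule 1 (intervocalic voicing): /s/ is a voiceless obstruent between vowels /u/ and /e/, so it voices to [z]. /k/ is a voiceless obstruent between vowels /a/ and /u/, so it voices to [g]. /bavsusemtaku/ → bavsuzemtagu.
Rule 2 (regressive voicing assimilation): /v/ precedes the voiceless obstruent /s/, so it devoices to [f] by assimilation. /bavsuzemtagu/ → bafsuzemtagu.
Rule 3 (post-nasal voicing): /t/ is a voiceless stop immediately after the nasal /m/, so it voices to [d]. /bafsuzemtagu/ → bafsuzemdagu.

bafsuzemdagu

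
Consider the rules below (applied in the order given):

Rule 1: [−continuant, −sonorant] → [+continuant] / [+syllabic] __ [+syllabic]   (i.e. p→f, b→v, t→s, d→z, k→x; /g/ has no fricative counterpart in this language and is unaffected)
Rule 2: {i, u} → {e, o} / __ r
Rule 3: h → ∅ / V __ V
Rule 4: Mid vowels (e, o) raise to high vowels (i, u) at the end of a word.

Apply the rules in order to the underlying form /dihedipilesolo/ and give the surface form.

Rule 1 (intervocalic spirantization): /d/ is a stop between vowels /e/ and /i/, so it spirantizes to the fricative [z]. /p/ is a stop between vowels /i/ and /i/, so it spirantizes to the fricative [f]. /dihedipilesolo/ → dihezifilesolo.
Rule 2 (pre-rhotic lowering): no segment meets the environment; /dihezifilesolo/ is unchanged.
Rule 3 (intervocalic h-deletion): /h/ occurs between vowels /i/ and /e/, so it deletes. /dihezifilesolo/ → diezifilesolo.
Rule 4 (final vowel raising): /o/ is a mid vowel in word-final position, so it raises to [u]. /diezifilesolo/ → diezifilesolu.

diezifilesolu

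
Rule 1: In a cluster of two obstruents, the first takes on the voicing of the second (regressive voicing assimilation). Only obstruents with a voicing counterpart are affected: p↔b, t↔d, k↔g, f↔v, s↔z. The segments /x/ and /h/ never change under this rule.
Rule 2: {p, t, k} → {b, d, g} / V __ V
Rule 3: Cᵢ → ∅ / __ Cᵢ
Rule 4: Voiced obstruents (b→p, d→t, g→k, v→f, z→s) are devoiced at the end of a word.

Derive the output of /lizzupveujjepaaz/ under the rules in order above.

Rule 1 (regressive voicing assimilation): /p/ precedes the voiced obstruent /v/, so it voices to [b] by assimilation. /lizzupveujjepaaz/ → lizzubveujjepaaz.
Rule 2 (intervocalic voicing): /p/ is a voiceless stop between vowels /e/ and /a/, so it voices to [b]. /lizzubveujjepaaz/ → lizzubveujjebaaz.
Rule 3 (degemination): /zz/ is a geminate; the first /z/ deletes. /jj/ is a geminate; the first /j/ deletes. /lizzubveujjebaaz/ → lizubveujebaaz.
Rule 4 (final devoicing): /z/ is a voiced obstruent in word-final position, so it devoices to [s]. /lizubveujebaaz/ → lizubveujebaas.

lizubveujebaas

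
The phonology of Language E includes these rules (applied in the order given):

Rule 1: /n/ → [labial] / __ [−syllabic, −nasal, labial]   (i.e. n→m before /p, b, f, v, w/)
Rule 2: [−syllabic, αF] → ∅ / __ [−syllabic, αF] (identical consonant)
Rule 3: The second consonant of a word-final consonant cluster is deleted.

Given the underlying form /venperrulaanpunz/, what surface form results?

vemperulaampun

Rule 1 (nasal place assimilation): /n/ precedes the labial consonant /p/, so it assimilates in place to [m]. /n/ precedes the labial consonant /p/, so it assimilates in place to [m]. /venperrulaanpunz/ → vemperrulaampunz.
Rule 2 (degemination): /rr/ is a geminate; the first /r/ deletes. /vemperrulaampunz/ → vemperulaampunz.
Rule 3 (final cluster simplification): /z/ is the second consonant of a word-final cluster /nz/, so it deletes. /vemperulaampunz/ → vemperulaampun.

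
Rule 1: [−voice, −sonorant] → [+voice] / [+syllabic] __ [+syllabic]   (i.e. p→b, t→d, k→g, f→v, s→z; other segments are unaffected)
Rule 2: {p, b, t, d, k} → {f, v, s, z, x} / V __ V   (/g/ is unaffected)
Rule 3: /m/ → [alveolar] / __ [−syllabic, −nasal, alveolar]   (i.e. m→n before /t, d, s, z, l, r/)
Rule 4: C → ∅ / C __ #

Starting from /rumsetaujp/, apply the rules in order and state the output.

runsezauj

Rule 1 (intervocalic voicing): /t/ is a voiceless obstruent between vowels /e/ and /a/, so it voices to [d]. /rumsetaujp/ → rumsedaujp.
Rule 2 (intervocalic spirantization): /d/ is a stop between vowels /e/ and /a/, so it spirantizes to the fricative [z]. /rumsedaujp/ → rumsezaujp.
Rule 3 (nasal place assimilation): /m/ precedes the alveolar consonant /s/, so it assimilates in place to [n]. /rumsezaujp/ → runsezaujp.
Rule 4 (final cluster simplification): /p/ is the second consonant of a word-final cluster /jp/, so it deletes. /runsezaujp/ → runsezauj.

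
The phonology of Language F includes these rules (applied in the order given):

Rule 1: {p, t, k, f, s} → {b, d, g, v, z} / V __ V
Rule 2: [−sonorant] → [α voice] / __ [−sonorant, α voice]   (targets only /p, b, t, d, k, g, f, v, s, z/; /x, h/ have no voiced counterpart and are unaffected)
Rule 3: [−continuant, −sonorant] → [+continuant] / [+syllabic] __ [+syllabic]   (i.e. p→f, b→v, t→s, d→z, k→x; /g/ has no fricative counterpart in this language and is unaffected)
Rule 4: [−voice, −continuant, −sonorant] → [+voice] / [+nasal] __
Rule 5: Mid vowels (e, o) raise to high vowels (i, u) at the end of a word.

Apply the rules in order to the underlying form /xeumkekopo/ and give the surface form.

xeumgegovu

Rule 1 (intervocalic voicing): /k/ is a voiceless obstruent between vowels /e/ and /o/, so it voices to [g]. /p/ is a voiceless obstruent between vowels /o/ and /o/, so it voices to [b]. /xeumkekopo/ → xeumkegobo.
Rule 2 (regressive voicing assimilation): no segment meets the environment; /xeumkegobo/ is unchanged.
Rule 3 (intervocalic spirantization): /b/ is a stop between vowels /o/ and /o/, so it spirantizes to the fricative [v]. /xeumkegobo/ → xeumkegovo.
Rule 4 (post-nasal voicing): /k/ is a voiceless stop immediately after the nasal /m/, so it voices to [g]. /xeumkegovo/ → xeumgegovo.
Rule 5 (final vowel raising): /o/ is a mid vowel in word-final position, so it raises to [u]. /xeumgegovo/ → xeumgegovu.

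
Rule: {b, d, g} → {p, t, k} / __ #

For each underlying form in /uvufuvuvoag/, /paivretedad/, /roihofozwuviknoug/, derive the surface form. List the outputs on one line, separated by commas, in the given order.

/uvufuvuvoag/: /g/ is a voiced stop in word-final position, so it devoices to [k]. → [uvufuvuvoak].
/paivretedad/: /d/ is a voiced stop in word-final position, so it devoices to [t]. → [paivretedat].
/roihofozwuviknoug/: /g/ is a voiced stop in word-final position, so it devoices to [k]. → [roihofozwuviknouk].

uvufuvuvoak, paivretedat, roihofozwuviknouk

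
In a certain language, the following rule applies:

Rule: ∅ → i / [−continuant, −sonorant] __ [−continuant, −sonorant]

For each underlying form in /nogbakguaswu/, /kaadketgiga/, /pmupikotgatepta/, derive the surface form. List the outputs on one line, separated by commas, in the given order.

/nogbakguaswu/: /g/ and /b/ form a stop–stop cluster, so [i] is inserted between them. /k/ and /g/ form a stop–stop cluster, so [i] is inserted between them. → [nogibakiguaswu].
/kaadketgiga/: /d/ and /k/ form a stop–stop cluster, so [i] is inserted between them. /t/ and /g/ form a stop–stop cluster, so [i] is inserted between them. → [kaadiketigiga].
/pmupikotgatepta/: /t/ and /g/ form a stop–stop cluster, so [i] is inserted between them. /p/ and /t/ form a stop–stop cluster, so [i] is inserted between them. → [pmupikotigatepita].

nogibakiguaswu, kaadiketigiga, pmupikotigatepita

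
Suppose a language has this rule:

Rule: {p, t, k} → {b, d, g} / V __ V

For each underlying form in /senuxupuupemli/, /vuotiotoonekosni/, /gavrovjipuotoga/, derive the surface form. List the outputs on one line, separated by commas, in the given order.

/senuxupuupemli/: /p/ is a voiceless stop between vowels /u/ and /u/, so it voices to [b]. /p/ is a voiceless stop between vowels /u/ and /e/, so it voices to [b]. → [senuxubuubemli].
/vuotiotoonekosni/: /t/ is a voiceless stop between vowels /o/ and /i/, so it voices to [d]. /t/ is a voiceless stop between vowels /o/ and /o/, so it voices to [d]. /k/ is a voiceless stop between vowels /e/ and /o/, so it voices to [g]. → [vuodiodoonegosni].
/gavrovjipuotoga/: /p/ is a voiceless stop between vowels /i/ and /u/, so it voices to [b]. /t/ is a voiceless stop between vowels /o/ and /o/, so it voices to [d]. → [gavrovjibuodoga].

senuxubuubemli, vuodiodoonegosni, gavrovjibuodoga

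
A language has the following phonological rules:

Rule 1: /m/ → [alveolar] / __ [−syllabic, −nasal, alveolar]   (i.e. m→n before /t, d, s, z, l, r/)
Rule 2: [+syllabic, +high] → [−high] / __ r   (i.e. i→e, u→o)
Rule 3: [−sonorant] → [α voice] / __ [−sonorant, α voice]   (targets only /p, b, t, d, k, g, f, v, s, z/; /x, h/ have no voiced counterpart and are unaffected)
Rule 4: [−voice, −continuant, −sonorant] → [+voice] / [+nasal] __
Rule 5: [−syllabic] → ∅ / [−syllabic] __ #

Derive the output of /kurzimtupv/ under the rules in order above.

korzindub

Rule 1 (nasal place assimilation): /m/ precedes the alveolar consonant /t/, so it assimilates in place to [n]. /kurzimtupv/ → kurzintupv.
Rule 2 (pre-rhotic lowering): /u/ is a high vowel immediately before /r/, so it lowers to [o]. /kurzintupv/ → korzintupv.
Rule 3 (regressive voicing assimilation): /p/ precedes the voiced obstruent /v/, so it voices to [b] by assimilation. /korzintupv/ → korzintubv.
Rule 4 (post-nasal voicing): /t/ is a voiceless stop immediately after the nasal /n/, so it voices to [d]. /korzintubv/ → korzindubv.
Rule 5 (final cluster simplification): /v/ is the second consonant of a word-final cluster /bv/, so it deletes. /korzindubv/ → korzindub.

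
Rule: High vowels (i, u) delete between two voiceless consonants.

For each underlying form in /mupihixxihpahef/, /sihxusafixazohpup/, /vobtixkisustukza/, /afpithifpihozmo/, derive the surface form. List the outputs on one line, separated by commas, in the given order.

muphxxhpahef, shxsafxazohpp, vobtxksstkza, afpthfphozmo

/mupihixxihpahef/: /i/ is a high vowel flanked by voiceless consonants /p/ and /h/, so it deletes. /i/ is a high vowel flanked by voiceless consonants /h/ and /x/, so it deletes. /i/ is a high vowel flanked by voiceless consonants /x/ and /h/, so it deletes. → [muphxxhpahef].
/sihxusafixazohpup/: /i/ is a high vowel flanked by voiceless consonants /s/ and /h/, so it deletes. /u/ is a high vowel flanked by voiceless consonants /x/ and /s/, so it deletes. /i/ is a high vowel flanked by voiceless consonants /f/ and /x/, so it deletes. /u/ is a high vowel flanked by voiceless consonants /p/ and /p/, so it deletes. → [shxsafxazohpp].
/vobtixkisustukza/: /i/ is a high vowel flanked by voiceless consonants /t/ and /x/, so it deletes. /i/ is a high vowel flanked by voiceless consonants /k/ and /s/, so it deletes. /u/ is a high vowel flanked by voiceless consonants /s/ and /s/, so it deletes. /u/ is a high vowel flanked by voiceless consonants /t/ and /k/, so it deletes. → [vobtxksstkza].
/afpithifpihozmo/: /i/ is a high vowel flanked by voiceless consonants /p/ and /t/, so it deletes. /i/ is a high vowel flanked by voiceless consonants /h/ and /f/, so it deletes. /i/ is a high vowel flanked by voiceless consonants /p/ and /h/, so it deletes. → [afpthfphozmo].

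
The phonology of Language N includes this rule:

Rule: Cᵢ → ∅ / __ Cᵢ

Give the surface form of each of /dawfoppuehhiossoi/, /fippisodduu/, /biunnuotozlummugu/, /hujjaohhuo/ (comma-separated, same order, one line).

dawfopuehiosoi, fipisoduu, biunuotozlumugu, hujaohuo

/dawfoppuehhiossoi/: /pp/ is a geminate; the first /p/ deletes. /hh/ is a geminate; the first /h/ deletes. /ss/ is a geminate; the first /s/ deletes. → [dawfopuehiosoi].
/fippisodduu/: /pp/ is a geminate; the first /p/ deletes. /dd/ is a geminate; the first /d/ deletes. → [fipisoduu].
/biunnuotozlummugu/: /nn/ is a geminate; the first /n/ deletes. /mm/ is a geminate; the first /m/ deletes. → [biunuotozlumugu].
/hujjaohhuo/: /jj/ is a geminate; the first /j/ deletes. /hh/ is a geminate; the first /h/ deletes. → [hujaohuo].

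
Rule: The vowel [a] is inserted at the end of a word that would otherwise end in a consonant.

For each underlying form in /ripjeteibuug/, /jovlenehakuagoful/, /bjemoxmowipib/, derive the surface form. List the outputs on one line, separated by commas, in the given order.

/ripjeteibuug/: the form ends in the consonant /g/, so [a] is inserted word-finally. → [ripjeteibuuga].
/jovlenehakuagoful/: the form ends in the consonant /l/, so [a] is inserted word-finally. → [jovlenehakuagofula].
/bjemoxmowipib/: the form ends in the consonant /b/, so [a] is inserted word-finally. → [bjemoxmowipiba].

ripjeteibuuga, jovlenehakuagofula, bjemoxmowipiba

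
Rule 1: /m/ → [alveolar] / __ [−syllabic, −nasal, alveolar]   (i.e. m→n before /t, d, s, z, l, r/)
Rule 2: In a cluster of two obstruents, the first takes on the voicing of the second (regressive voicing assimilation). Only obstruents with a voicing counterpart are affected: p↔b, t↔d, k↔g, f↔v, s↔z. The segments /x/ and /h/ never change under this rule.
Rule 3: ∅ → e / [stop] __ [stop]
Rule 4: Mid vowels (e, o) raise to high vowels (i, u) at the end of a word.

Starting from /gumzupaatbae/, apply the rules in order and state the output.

Rule 1 (nasal place assimilation): /m/ precedes the alveolar consonant /z/, so it assimilates in place to [n]. /gumzupaatbae/ → gunzupaatbae.
Rule 2 (regressive voicing assimilation): /t/ precedes the voiced obstruent /b/, so it voices to [d] by assimilation. /gunzupaatbae/ → gunzupaadbae.
Rule 3 (stop-cluster e-epenthesis): /d/ and /b/ form a stop–stop cluster, so [e] is inserted between them. /gunzupaadbae/ → gunzupaadebae.
Rule 4 (final vowel raising): /e/ is a mid vowel in word-final position, so it raises to [i]. /gunzupaadebae/ → gunzupaadebai.

gunzupaadebai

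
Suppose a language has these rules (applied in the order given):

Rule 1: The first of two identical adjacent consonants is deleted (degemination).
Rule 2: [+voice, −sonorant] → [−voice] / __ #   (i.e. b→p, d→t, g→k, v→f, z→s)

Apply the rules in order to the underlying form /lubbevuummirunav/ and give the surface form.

Rule 1 (degemination): /bb/ is a geminate; the first /b/ deletes. /mm/ is a geminate; the first /m/ deletes. /lubbevuummirunav/ → lubevuumirunav.
Rule 2 (final devoicing): /v/ is a voiced obstruent in word-final position, so it devoices to [f]. /lubevuumirunav/ → lubevuumirunaf.

lubevuumirunaf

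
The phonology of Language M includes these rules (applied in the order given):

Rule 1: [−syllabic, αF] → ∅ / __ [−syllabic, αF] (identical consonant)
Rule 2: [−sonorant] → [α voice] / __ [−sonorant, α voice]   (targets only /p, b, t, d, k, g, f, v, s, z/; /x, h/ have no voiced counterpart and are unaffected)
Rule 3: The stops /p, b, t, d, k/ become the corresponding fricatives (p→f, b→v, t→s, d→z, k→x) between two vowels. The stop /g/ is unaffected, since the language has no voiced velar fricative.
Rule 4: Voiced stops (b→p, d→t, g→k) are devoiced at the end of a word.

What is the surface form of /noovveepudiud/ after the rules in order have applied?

nooveefuziut

Rule 1 (degemination): /vv/ is a geminate; the first /v/ deletes. /noovveepudiud/ → nooveepudiud.
Rule 2 (regressive voicing assimilation): no segment meets the environment; /nooveepudiud/ is unchanged.
Rule 3 (intervocalic spirantization): /p/ is a stop between vowels /e/ and /u/, so it spirantizes to the fricative [f]. /d/ is a stop between vowels /u/ and /i/, so it spirantizes to the fricative [z]. /nooveepudiud/ → nooveefuziud.
Rule 4 (final devoicing): /d/ is a voiced stop in word-final position, so it devoices to [t]. /nooveefuziud/ → nooveefuziut.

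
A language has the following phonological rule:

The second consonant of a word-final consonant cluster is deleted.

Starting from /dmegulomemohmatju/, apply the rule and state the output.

dmegulomemohmatju

No segment of /dmegulomemohmatju/ meets the structural description of the rule, so the form surfaces unchanged.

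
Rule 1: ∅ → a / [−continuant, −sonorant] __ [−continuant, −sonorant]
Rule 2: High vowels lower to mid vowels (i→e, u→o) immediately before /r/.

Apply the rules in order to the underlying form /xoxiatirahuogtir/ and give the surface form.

Rule 1 (stop-cluster a-epenthesis): /g/ and /t/ form a stop–stop cluster, so [a] is inserted between them. /xoxiatirahuogtir/ → xoxiatirahuogatir.
Rule 2 (pre-rhotic lowering): /i/ is a high vowel immediately before /r/, so it lowers to [e]. /i/ is a high vowel immediately before /r/, so it lowers to [e]. /xoxiatirahuogatir/ → xoxiaterahuogater.

xoxiaterahuogater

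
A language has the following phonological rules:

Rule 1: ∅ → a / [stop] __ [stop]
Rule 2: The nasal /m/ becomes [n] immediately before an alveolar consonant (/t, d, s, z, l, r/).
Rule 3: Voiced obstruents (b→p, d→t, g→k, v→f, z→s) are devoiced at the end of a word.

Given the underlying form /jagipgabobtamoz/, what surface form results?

jagipagabobatamos

Rule 1 (stop-cluster a-epenthesis): /p/ and /g/ form a stop–stop cluster, so [a] is inserted between them. /b/ and /t/ form a stop–stop cluster, so [a] is inserted between them. /jagipgabobtamoz/ → jagipagabobatamoz.
Rule 2 (nasal place assimilation): no segment meets the environment; /jagipagabobatamoz/ is unchanged.
Rule 3 (final devoicing): /z/ is a voiced obstruent in word-final position, so it devoices to [s]. /jagipagabobatamoz/ → jagipagabobatamos.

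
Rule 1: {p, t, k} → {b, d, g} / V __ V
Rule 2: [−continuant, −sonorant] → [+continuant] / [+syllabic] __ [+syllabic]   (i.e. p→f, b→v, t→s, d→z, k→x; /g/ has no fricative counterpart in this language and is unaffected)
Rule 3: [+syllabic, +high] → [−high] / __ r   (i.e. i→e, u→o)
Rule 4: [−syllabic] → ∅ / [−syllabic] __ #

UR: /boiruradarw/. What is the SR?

boerorazar

Rule 1 (intervocalic voicing): no segment meets the environment; /boiruradarw/ is unchanged.
Rule 2 (intervocalic spirantization): /d/ is a stop between vowels /a/ and /a/, so it spirantizes to the fricative [z]. /boiruradarw/ → boirurazarw.
Rule 3 (pre-rhotic lowering): /i/ is a high vowel immediately before /r/, so it lowers to [e]. /u/ is a high vowel immediately before /r/, so it lowers to [o]. /boirurazarw/ → boerorazarw.
Rule 4 (final cluster simplification): /w/ is the second consonant of a word-final cluster /rw/, so it deletes. /boerorazarw/ → boerorazar.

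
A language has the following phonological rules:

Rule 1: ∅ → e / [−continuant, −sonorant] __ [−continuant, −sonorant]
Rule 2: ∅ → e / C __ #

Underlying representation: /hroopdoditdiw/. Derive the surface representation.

Rule 1 (stop-cluster e-epenthesis): /p/ and /d/ form a stop–stop cluster, so [e] is inserted between them. /t/ and /d/ form a stop–stop cluster, so [e] is inserted between them. /hroopdoditdiw/ → hroopedoditediw.
Rule 2 (final e-epenthesis): the form ends in the consonant /w/, so [e] is inserted word-finally. /hroopedoditediw/ → hroopedoditediwe.

hroopedoditediwe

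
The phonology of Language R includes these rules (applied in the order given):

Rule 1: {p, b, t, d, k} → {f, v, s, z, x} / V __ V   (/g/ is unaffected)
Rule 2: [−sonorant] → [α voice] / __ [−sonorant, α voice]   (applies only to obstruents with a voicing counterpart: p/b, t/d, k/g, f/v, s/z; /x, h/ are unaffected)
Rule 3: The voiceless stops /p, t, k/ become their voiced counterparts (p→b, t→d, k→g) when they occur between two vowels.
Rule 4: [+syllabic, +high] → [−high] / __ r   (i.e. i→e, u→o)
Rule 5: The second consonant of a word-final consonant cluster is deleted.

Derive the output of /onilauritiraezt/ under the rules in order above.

onilaoriseraes

Rule 1 (intervocalic spirantization): /t/ is a stop between vowels /i/ and /i/, so it spirantizes to the fricative [s]. /onilauritiraezt/ → onilaurisiraezt.
Rule 2 (regressive voicing assimilation): /z/ precedes the voiceless obstruent /t/, so it devoices to [s] by assimilation. /onilaurisiraezt/ → onilaurisiraest.
Rule 3 (intervocalic voicing): no segment meets the environment; /onilaurisiraest/ is unchanged.
Rule 4 (pre-rhotic lowering): /u/ is a high vowel immediately before /r/, so it lowers to [o]. /i/ is a high vowel immediately before /r/, so it lowers to [e]. /onilaurisiraest/ → onilaoriseraest.
Rule 5 (final cluster simplification): /t/ is the second consonant of a word-final cluster /st/, so it deletes. /onilaoriseraest/ → onilaoriseraes.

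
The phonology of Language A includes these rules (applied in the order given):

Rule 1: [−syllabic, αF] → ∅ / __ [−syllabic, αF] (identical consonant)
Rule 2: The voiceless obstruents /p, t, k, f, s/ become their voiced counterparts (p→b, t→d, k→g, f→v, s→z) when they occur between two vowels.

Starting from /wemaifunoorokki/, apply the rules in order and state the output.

wemaivunoorogi

Rule 1 (degemination): /kk/ is a geminate; the first /k/ deletes. /wemaifunoorokki/ → wemaifunooroki.
Rule 2 (intervocalic voicing): /f/ is a voiceless obstruent between vowels /i/ and /u/, so it voices to [v]. /k/ is a voiceless obstruent between vowels /o/ and /i/, so it voices to [g]. /wemaifunooroki/ → wemaivunoorogi.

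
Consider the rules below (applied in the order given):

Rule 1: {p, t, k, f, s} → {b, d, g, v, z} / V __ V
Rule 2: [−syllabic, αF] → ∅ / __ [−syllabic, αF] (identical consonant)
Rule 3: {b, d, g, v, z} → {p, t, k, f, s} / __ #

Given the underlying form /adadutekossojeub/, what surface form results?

Rule 1 (intervocalic voicing): /t/ is a voiceless obstruent between vowels /u/ and /e/, so it voices to [d]. /k/ is a voiceless obstruent between vowels /e/ and /o/, so it voices to [g]. /adadutekossojeub/ → adadudegossojeub.
Rule 2 (degemination): /ss/ is a geminate; the first /s/ deletes. /adadudegossojeub/ → adadudegosojeub.
Rule 3 (final devoicing): /b/ is a voiced obstruent in word-final position, so it devoices to [p]. /adadudegosojeub/ → adadudegosojeup.

adadudegosojeup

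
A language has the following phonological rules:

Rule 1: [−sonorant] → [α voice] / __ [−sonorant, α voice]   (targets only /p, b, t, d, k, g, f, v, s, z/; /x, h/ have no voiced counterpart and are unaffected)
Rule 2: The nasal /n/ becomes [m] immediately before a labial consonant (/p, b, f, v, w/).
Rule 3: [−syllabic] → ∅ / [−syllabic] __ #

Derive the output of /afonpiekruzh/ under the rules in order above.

Rule 1 (regressive voicing assimilation): /z/ precedes the voiceless obstruent /h/, so it devoices to [s] by assimilation. /afonpiekruzh/ → afonpiekrush.
Rule 2 (nasal place assimilation): /n/ precedes the labial consonant /p/, so it assimilates in place to [m]. /afonpiekrush/ → afompiekrush.
Rule 3 (final cluster simplification): /h/ is the second consonant of a word-final cluster /sh/, so it deletes. /afompiekrush/ → afompiekrus.

afompiekrus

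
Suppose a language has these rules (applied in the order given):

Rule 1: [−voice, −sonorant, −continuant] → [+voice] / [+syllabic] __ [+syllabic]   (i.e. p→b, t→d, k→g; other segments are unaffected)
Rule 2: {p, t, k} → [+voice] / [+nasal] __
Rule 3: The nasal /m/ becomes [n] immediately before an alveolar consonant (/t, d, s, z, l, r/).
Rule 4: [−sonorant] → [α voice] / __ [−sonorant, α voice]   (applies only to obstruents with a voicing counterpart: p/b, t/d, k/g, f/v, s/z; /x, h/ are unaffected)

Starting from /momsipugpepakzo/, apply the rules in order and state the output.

Rule 1 (intervocalic voicing): /p/ is a voiceless stop between vowels /i/ and /u/, so it voices to [b]. /p/ is a voiceless stop between vowels /e/ and /a/, so it voices to [b]. /momsipugpepakzo/ → momsibugpebakzo.
Rule 2 (post-nasal voicing): no segment meets the environment; /momsibugpebakzo/ is unchanged.
Rule 3 (nasal place assimilation): /m/ precedes the alveolar consonant /s/, so it assimilates in place to [n]. /momsibugpebakzo/ → monsibugpebakzo.
Rule 4 (regressive voicing assimilation): /g/ precedes the voiceless obstruent /p/, so it devoices to [k] by assimilation. /k/ precedes the voiced obstruent /z/, so it voices to [g] by assimilation. /monsibugpebakzo/ → monsibukpebagzo.

monsibukpebagzo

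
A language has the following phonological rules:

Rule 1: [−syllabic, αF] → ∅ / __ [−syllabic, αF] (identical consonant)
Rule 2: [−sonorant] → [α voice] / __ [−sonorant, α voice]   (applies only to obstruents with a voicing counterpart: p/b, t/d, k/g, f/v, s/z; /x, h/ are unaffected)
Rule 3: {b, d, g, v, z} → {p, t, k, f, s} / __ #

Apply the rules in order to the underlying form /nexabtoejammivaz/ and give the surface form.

nexaptoejamivas

Rule 1 (degemination): /mm/ is a geminate; the first /m/ deletes. /nexabtoejammivaz/ → nexabtoejamivaz.
Rule 2 (regressive voicing assimilation): /b/ precedes the voiceless obstruent /t/, so it devoices to [p] by assimilation. /nexabtoejamivaz/ → nexaptoejamivaz.
Rule 3 (final devoicing): /z/ is a voiced obstruent in word-final position, so it devoices to [s]. /nexaptoejamivaz/ → nexaptoejamivas.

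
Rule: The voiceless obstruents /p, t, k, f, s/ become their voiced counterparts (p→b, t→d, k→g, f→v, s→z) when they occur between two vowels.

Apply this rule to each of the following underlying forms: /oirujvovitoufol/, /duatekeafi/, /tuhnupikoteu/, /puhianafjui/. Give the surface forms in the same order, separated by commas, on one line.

/oirujvovitoufol/: /t/ is a voiceless obstruent between vowels /i/ and /o/, so it voices to [d]. /f/ is a voiceless obstruent between vowels /u/ and /o/, so it voices to [v]. → [oirujvovidouvol].
/duatekeafi/: /t/ is a voiceless obstruent between vowels /a/ and /e/, so it voices to [d]. /k/ is a voiceless obstruent between vowels /e/ and /e/, so it voices to [g]. /f/ is a voiceless obstruent between vowels /a/ and /i/, so it voices to [v]. → [duadegeavi].
/tuhnupikoteu/: /p/ is a voiceless obstruent between vowels /u/ and /i/, so it voices to [b]. /k/ is a voiceless obstruent between vowels /i/ and /o/, so it voices to [g]. /t/ is a voiceless obstruent between vowels /o/ and /e/, so it voices to [d]. → [tuhnubigodeu].
/puhianafjui/: the rule's environment is not met; surfaces unchanged as [puhianafjui].

oirujvovidouvol, duadegeavi, tuhnubigodeu, puhianafjui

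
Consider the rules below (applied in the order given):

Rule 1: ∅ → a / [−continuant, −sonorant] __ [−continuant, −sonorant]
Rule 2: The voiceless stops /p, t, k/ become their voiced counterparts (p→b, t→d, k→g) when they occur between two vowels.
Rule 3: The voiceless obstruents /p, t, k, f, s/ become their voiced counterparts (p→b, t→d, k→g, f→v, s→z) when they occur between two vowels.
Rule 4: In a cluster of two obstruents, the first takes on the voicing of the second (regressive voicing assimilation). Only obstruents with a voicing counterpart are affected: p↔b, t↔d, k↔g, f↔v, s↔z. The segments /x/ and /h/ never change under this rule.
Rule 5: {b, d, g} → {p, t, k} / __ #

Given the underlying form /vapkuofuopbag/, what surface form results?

vabaguovuobabak

Rule 1 (stop-cluster a-epenthesis): /p/ and /k/ form a stop–stop cluster, so [a] is inserted between them. /p/ and /b/ form a stop–stop cluster, so [a] is inserted between them. /vapkuofuopbag/ → vapakuofuopabag.
Rule 2 (intervocalic voicing): /p/ is a voiceless stop between vowels /a/ and /a/, so it voices to [b]. /k/ is a voiceless stop between vowels /a/ and /u/, so it voices to [g]. /p/ is a voiceless stop between vowels /o/ and /a/, so it voices to [b]. /vapakuofuopabag/ → vabaguofuobabag.
Rule 3 (intervocalic voicing): /f/ is a voiceless obstruent between vowels /o/ and /u/, so it voices to [v]. /vabaguofuobabag/ → vabaguovuobabag.
Rule 4 (regressive voicing assimilation): no segment meets the environment; /vabaguovuobabag/ is unchanged.
Rule 5 (final devoicing): /g/ is a voiced stop in word-final position, so it devoices to [k]. /vabaguovuobabag/ → vabaguovuobabak.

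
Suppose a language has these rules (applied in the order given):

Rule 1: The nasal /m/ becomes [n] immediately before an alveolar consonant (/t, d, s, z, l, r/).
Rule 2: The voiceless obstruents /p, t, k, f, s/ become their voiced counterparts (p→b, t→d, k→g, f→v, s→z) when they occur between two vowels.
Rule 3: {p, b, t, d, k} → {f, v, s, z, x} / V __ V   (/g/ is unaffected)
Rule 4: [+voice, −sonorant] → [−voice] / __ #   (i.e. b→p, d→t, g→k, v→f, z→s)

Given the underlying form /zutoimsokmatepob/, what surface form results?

Rule 1 (nasal place assimilation): /m/ precedes the alveolar consonant /s/, so it assimilates in place to [n]. /zutoimsokmatepob/ → zutoinsokmatepob.
Rule 2 (intervocalic voicing): /t/ is a voiceless obstruent between vowels /u/ and /o/, so it voices to [d]. /t/ is a voiceless obstruent between vowels /a/ and /e/, so it voices to [d]. /p/ is a voiceless obstruent between vowels /e/ and /o/, so it voices to [b]. /zutoinsokmatepob/ → zudoinsokmadebob.
Rule 3 (intervocalic spirantization): /d/ is a stop between vowels /u/ and /o/, so it spirantizes to the fricative [z]. /d/ is a stop between vowels /a/ and /e/, so it spirantizes to the fricative [z]. /b/ is a stop between vowels /e/ and /o/, so it spirantizes to the fricative [v]. /zudoinsokmadebob/ → zuzoinsokmazevob.
Rule 4 (final devoicing): /b/ is a voiced obstruent in word-final position, so it devoices to [p]. /zuzoinsokmazevob/ → zuzoinsokmazevop.

zuzoinsokmazevop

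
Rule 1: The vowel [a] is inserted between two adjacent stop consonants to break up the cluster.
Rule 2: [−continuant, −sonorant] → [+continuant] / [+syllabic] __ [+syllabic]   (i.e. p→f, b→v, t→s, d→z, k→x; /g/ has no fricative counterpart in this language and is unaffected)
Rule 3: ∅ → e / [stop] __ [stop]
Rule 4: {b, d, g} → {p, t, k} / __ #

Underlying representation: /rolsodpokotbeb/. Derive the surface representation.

Rule 1 (stop-cluster a-epenthesis): /d/ and /p/ form a stop–stop cluster, so [a] is inserted between them. /t/ and /b/ form a stop–stop cluster, so [a] is inserted between them. /rolsodpokotbeb/ → rolsodapokotabeb.
Rule 2 (intervocalic spirantization): /d/ is a stop between vowels /o/ and /a/, so it spirantizes to the fricative [z]. /p/ is a stop between vowels /a/ and /o/, so it spirantizes to the fricative [f]. /k/ is a stop between vowels /o/ and /o/, so it spirantizes to the fricative [x]. /t/ is a stop between vowels /o/ and /a/, so it spirantizes to the fricative [s]. /b/ is a stop between vowels /a/ and /e/, so it spirantizes to the fricative [v]. /rolsodapokotabeb/ → rolsozafoxosaveb.
Rule 3 (stop-cluster e-epenthesis): no segment meets the environment; /rolsozafoxosaveb/ is unchanged.
Rule 4 (final devoicing): /b/ is a voiced stop in word-final position, so it devoices to [p]. /rolsozafoxosaveb/ → rolsozafoxosavep.

rolsozafoxosavep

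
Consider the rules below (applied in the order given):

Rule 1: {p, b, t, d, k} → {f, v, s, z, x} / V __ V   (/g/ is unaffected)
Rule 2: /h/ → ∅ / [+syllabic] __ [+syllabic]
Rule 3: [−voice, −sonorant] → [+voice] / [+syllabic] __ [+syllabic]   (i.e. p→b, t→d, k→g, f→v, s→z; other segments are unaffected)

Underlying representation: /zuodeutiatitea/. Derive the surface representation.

Rule 1 (intervocalic spirantization): /d/ is a stop between vowels /o/ and /e/, so it spirantizes to the fricative [z]. /t/ is a stop between vowels /u/ and /i/, so it spirantizes to the fricative [s]. /t/ is a stop between vowels /a/ and /i/, so it spirantizes to the fricative [s]. /t/ is a stop between vowels /i/ and /e/, so it spirantizes to the fricative [s]. /zuodeutiatitea/ → zuozeusiasisea.
Rule 2 (intervocalic h-deletion): no segment meets the environment; /zuozeusiasisea/ is unchanged.
Rule 3 (intervocalic voicing): /s/ is a voiceless obstruent between vowels /u/ and /i/, so it voices to [z]. /s/ is a voiceless obstruent between vowels /a/ and /i/, so it voices to [z]. /s/ is a voiceless obstruent between vowels /i/ and /e/, so it voices to [z]. /zuozeusiasisea/ → zuozeuziazizea.

zuozeuziazizea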